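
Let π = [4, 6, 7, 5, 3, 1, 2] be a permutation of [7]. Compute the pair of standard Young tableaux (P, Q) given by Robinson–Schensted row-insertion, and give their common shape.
P = [1, 2, 7] / [3, 5] / [4] / [6];  Q = [1, 2, 3] / [4, 7] / [5] / [6];  common shape = (3, 2, 1, 1)

Row-insert the values π_1, π_2, … into P one at a time, bumping the leftmost entry strictly greater than the inserted value down to the next row. The recording tableau Q records, in position (i, j), the step at which that cell was added to P.
  Insert 4 (step 1): P = [4];  Q = [1]
  Insert 6 (step 2): P = [4, 6];  Q = [1, 2]
  Insert 7 (step 3): P = [4, 6, 7];  Q = [1, 2, 3]
  Insert 5 (step 4): P = [4, 5, 7] / [6];  Q = [1, 2, 3] / [4]
  Insert 3 (step 5): P = [3, 5, 7] / [4] / [6];  Q = [1, 2, 3] / [4] / [5]
  Insert 1 (step 6): P = [1, 5, 7] / [3] / [4] / [6];  Q = [1, 2, 3] / [4] / [5] / [6]
  Insert 2 (step 7): P = [1, 2, 7] / [3, 5] / [4] / [6];  Q = [1, 2, 3] / [4, 7] / [5] / [6]
Final shape: (3, 2, 1, 1).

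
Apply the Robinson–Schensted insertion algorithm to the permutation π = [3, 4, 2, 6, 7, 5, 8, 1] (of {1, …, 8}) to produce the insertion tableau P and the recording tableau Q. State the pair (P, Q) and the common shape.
P = [1, 4, 5, 7, 8] / [2, 6] / [3];  Q = [1, 2, 4, 5, 7] / [3, 6] / [8];  common shape = (5, 2, 1)

Row-insert the values π_1, π_2, … into P one at a time, bumping the leftmost entry strictly greater than the inserted value down to the next row. The recording tableau Q records, in position (i, j), the step at which that cell was added to P.
  Insert 3 (step 1): P = [3];  Q = [1]
  Insert 4 (step 2): P = [3, 4];  Q = [1, 2]
  Insert 2 (step 3): P = [2, 4] / [3];  Q = [1, 2] / [3]
  Insert 6 (step 4): P = [2, 4, 6] / [3];  Q = [1, 2, 4] / [3]
  Insert 7 (step 5): P = [2, 4, 6, 7] / [3];  Q = [1, 2, 4, 5] / [3]
  Insert 5 (step 6): P = [2, 4, 5, 7] / [3, 6];  Q = [1, 2, 4, 5] / [3, 6]
  Insert 8 (step 7): P = [2, 4, 5, 7, 8] / [3, 6];  Q = [1, 2, 4, 5, 7] / [3, 6]
  Insert 1 (step 8): P = [1, 4, 5, 7, 8] / [2, 6] / [3];  Q = [1, 2, 4, 5, 7] / [3, 6] / [8]
Final shape: (5, 2, 1).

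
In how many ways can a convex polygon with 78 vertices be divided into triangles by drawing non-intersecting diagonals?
C_76 = 4790408930363303911328386208394864461024520

These polygon triangulations are counted by the Catalan number C_n = (1/(n + 1)) · C(2n, n). For n = 76: C_76 = (1/77) · C(152, 76) = 368861487637974401172285738046404563498888040/77 = 4790408930363303911328386208394864461024520.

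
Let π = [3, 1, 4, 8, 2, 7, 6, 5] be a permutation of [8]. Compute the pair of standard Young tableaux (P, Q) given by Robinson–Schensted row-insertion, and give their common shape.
P = [1, 2, 5] / [3, 4, 6] / [7] / [8];  Q = [1, 3, 4] / [2, 5, 6] / [7] / [8];  common shape = (3, 3, 1, 1)

Row-insert the values π_1, π_2, … into P one at a time, bumping the leftmost entry strictly greater than the inserted value down to the next row. The recording tableau Q records, in position (i, j), the step at which that cell was added to P.
  Insert 3 (step 1): P = [3];  Q = [1]
  Insert 1 (step 2): P = [1] / [3];  Q = [1] / [2]
  Insert 4 (step 3): P = [1, 4] / [3];  Q = [1, 3] / [2]
  Insert 8 (step 4): P = [1, 4, 8] / [3];  Q = [1, 3, 4] / [2]
  Insert 2 (step 5): P = [1, 2, 8] / [3, 4];  Q = [1, 3, 4] / [2, 5]
  Insert 7 (step 6): P = [1, 2, 7] / [3, 4, 8];  Q = [1, 3, 4] / [2, 5, 6]
  Insert 6 (step 7): P = [1, 2, 6] / [3, 4, 7] / [8];  Q = [1, 3, 4] / [2, 5, 6] / [7]
  Insert 5 (step 8): P = [1, 2, 5] / [3, 4, 6] / [7] / [8];  Q = [1, 3, 4] / [2, 5, 6] / [7] / [8]
Final shape: (3, 3, 1, 1).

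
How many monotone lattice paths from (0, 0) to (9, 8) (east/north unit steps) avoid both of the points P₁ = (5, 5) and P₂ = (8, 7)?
Number of paths = 7660

Inclusion–exclusion. Total paths: C(17, 9) = 24310. Through P₁: C(10, 5)·C(7, 4) = 8820. Through P₂: C(15, 8)·C(2, 1) = 12870. Since P₁ is strictly southwest of P₂, a monotone path through both must visit P₁ then P₂; paths through both = C(10, 5)·C(5, 3)·C(2, 1) = 5040. Avoid both = 24310 − 8820 − 12870 + 5040 = 7660.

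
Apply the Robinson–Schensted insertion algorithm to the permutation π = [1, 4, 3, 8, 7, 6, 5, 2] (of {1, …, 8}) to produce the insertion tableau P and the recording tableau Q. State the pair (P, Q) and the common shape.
P = [1, 2, 5] / [3, 6] / [4] / [7] / [8];  Q = [1, 2, 4] / [3, 5] / [6] / [7] / [8];  common shape = (3, 2, 1, 1, 1)

Row-insert the values π_1, π_2, … into P one at a time, bumping the leftmost entry strictly greater than the inserted value down to the next row. The recording tableau Q records, in position (i, j), the step at which that cell was added to P.
  Insert 1 (step 1): P = [1];  Q = [1]
  Insert 4 (step 2): P = [1, 4];  Q = [1, 2]
  Insert 3 (step 3): P = [1, 3] / [4];  Q = [1, 2] / [3]
  Insert 8 (step 4): P = [1, 3, 8] / [4];  Q = [1, 2, 4] / [3]
  Insert 7 (step 5): P = [1, 3, 7] / [4, 8];  Q = [1, 2, 4] / [3, 5]
  Insert 6 (step 6): P = [1, 3, 6] / [4, 7] / [8];  Q = [1, 2, 4] / [3, 5] / [6]
  Insert 5 (step 7): P = [1, 3, 5] / [4, 6] / [7] / [8];  Q = [1, 2, 4] / [3, 5] / [6] / [7]
  Insert 2 (step 8): P = [1, 2, 5] / [3, 6] / [4] / [7] / [8];  Q = [1, 2, 4] / [3, 5] / [6] / [7] / [8]
Final shape: (3, 2, 1, 1, 1).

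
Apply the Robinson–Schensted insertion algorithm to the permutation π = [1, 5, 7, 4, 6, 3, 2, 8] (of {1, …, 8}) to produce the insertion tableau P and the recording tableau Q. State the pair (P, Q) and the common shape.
P = [1, 2, 6, 8] / [3, 7] / [4] / [5];  Q = [1, 2, 3, 8] / [4, 5] / [6] / [7];  common shape = (4, 2, 1, 1)

Row-insert the values π_1, π_2, … into P one at a time, bumping the leftmost entry strictly greater than the inserted value down to the next row. The recording tableau Q records, in position (i, j), the step at which that cell was added to P.
  Insert 1 (step 1): P = [1];  Q = [1]
  Insert 5 (step 2): P = [1, 5];  Q = [1, 2]
  Insert 7 (step 3): P = [1, 5, 7];  Q = [1, 2, 3]
  Insert 4 (step 4): P = [1, 4, 7] / [5];  Q = [1, 2, 3] / [4]
  Insert 6 (step 5): P = [1, 4, 6] / [5, 7];  Q = [1, 2, 3] / [4, 5]
  Insert 3 (step 6): P = [1, 3, 6] / [4, 7] / [5];  Q = [1, 2, 3] / [4, 5] / [6]
  Insert 2 (step 7): P = [1, 2, 6] / [3, 7] / [4] / [5];  Q = [1, 2, 3] / [4, 5] / [6] / [7]
  Insert 8 (step 8): P = [1, 2, 6, 8] / [3, 7] / [4] / [5];  Q = [1, 2, 3, 8] / [4, 5] / [6] / [7]
Final shape: (4, 2, 1, 1).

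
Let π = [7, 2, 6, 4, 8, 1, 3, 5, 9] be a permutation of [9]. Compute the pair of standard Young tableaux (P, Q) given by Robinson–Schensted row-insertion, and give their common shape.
P = [1, 3, 5, 9] / [2, 4, 8] / [6] / [7];  Q = [1, 3, 5, 9] / [2, 7, 8] / [4] / [6];  common shape = (4, 3, 1, 1)

Row-insert the values π_1, π_2, … into P one at a time, bumping the leftmost entry strictly greater than the inserted value down to the next row. The recording tableau Q records, in position (i, j), the step at which that cell was added to P.
  Insert 7 (step 1): P = [7];  Q = [1]
  Insert 2 (step 2): P = [2] / [7];  Q = [1] / [2]
  Insert 6 (step 3): P = [2, 6] / [7];  Q = [1, 3] / [2]
  Insert 4 (step 4): P = [2, 4] / [6] / [7];  Q = [1, 3] / [2] / [4]
  Insert 8 (step 5): P = [2, 4, 8] / [6] / [7];  Q = [1, 3, 5] / [2] / [4]
  Insert 1 (step 6): P = [1, 4, 8] / [2] / [6] / [7];  Q = [1, 3, 5] / [2] / [4] / [6]
  Insert 3 (step 7): P = [1, 3, 8] / [2, 4] / [6] / [7];  Q = [1, 3, 5] / [2, 7] / [4] / [6]
  Insert 5 (step 8): P = [1, 3, 5] / [2, 4, 8] / [6] / [7];  Q = [1, 3, 5] / [2, 7, 8] / [4] / [6]
  Insert 9 (step 9): P = [1, 3, 5, 9] / [2, 4, 8] / [6] / [7];  Q = [1, 3, 5, 9] / [2, 7, 8] / [4] / [6]
Final shape: (4, 3, 1, 1).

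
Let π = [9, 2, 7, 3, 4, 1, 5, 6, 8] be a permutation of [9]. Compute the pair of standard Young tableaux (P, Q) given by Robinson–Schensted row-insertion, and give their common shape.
P = [1, 3, 4, 5, 6, 8] / [2] / [7] / [9];  Q = [1, 3, 5, 7, 8, 9] / [2] / [4] / [6];  common shape = (6, 1, 1, 1)

Row-insert the values π_1, π_2, … into P one at a time, bumping the leftmost entry strictly greater than the inserted value down to the next row. The recording tableau Q records, in position (i, j), the step at which that cell was added to P.
  Insert 9 (step 1): P = [9];  Q = [1]
  Insert 2 (step 2): P = [2] / [9];  Q = [1] / [2]
  Insert 7 (step 3): P = [2, 7] / [9];  Q = [1, 3] / [2]
  Insert 3 (step 4): P = [2, 3] / [7] / [9];  Q = [1, 3] / [2] / [4]
  Insert 4 (step 5): P = [2, 3, 4] / [7] / [9];  Q = [1, 3, 5] / [2] / [4]
  Insert 1 (step 6): P = [1, 3, 4] / [2] / [7] / [9];  Q = [1, 3, 5] / [2] / [4] / [6]
  Insert 5 (step 7): P = [1, 3, 4, 5] / [2] / [7] / [9];  Q = [1, 3, 5, 7] / [2] / [4] / [6]
  Insert 6 (step 8): P = [1, 3, 4, 5, 6] / [2] / [7] / [9];  Q = [1, 3, 5, 7, 8] / [2] / [4] / [6]
  Insert 8 (step 9): P = [1, 3, 4, 5, 6, 8] / [2] / [7] / [9];  Q = [1, 3, 5, 7, 8, 9] / [2] / [4] / [6]
Final shape: (6, 1, 1, 1).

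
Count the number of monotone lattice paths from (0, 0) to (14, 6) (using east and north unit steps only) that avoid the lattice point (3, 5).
Number of paths = 38088

Total paths from (0, 0) to (14, 6): C(20, 14) = 38760. Paths through (3, 5): (paths (0, 0) → (3, 5)) × (paths (3, 5) → (14, 6)) = C(8, 3) · C(12, 11) = 56 · 12 = 672. Avoidance count = 38760 − 672 = 38088.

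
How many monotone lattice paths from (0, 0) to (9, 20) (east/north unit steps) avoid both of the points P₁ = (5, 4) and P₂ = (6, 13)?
Number of paths = 6299895

Inclusion–exclusion. Total paths: C(29, 9) = 10015005. Through P₁: C(9, 5)·C(20, 4) = 610470. Through P₂: C(19, 6)·C(10, 3) = 3255840. Since P₁ is strictly southwest of P₂, a monotone path through both must visit P₁ then P₂; paths through both = C(9, 5)·C(10, 1)·C(10, 3) = 151200. Avoid both = 10015005 − 610470 − 3255840 + 151200 = 6299895.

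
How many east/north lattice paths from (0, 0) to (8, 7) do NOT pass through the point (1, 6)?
Number of paths = 6379

Total paths from (0, 0) to (8, 7): C(15, 8) = 6435. Paths through (1, 6): (paths (0, 0) → (1, 6)) × (paths (1, 6) → (8, 7)) = C(7, 1) · C(8, 7) = 7 · 8 = 56. Avoidance count = 6435 − 56 = 6379.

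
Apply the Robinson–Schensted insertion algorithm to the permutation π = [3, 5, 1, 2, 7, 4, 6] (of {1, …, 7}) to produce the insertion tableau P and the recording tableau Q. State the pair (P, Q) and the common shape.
P = [1, 2, 4, 6] / [3, 5, 7];  Q = [1, 2, 5, 7] / [3, 4, 6];  common shape = (4, 3)

Row-insert the values π_1, π_2, … into P one at a time, bumping the leftmost entry strictly greater than the inserted value down to the next row. The recording tableau Q records, in position (i, j), the step at which that cell was added to P.
  Insert 3 (step 1): P = [3];  Q = [1]
  Insert 5 (step 2): P = [3, 5];  Q = [1, 2]
  Insert 1 (step 3): P = [1, 5] / [3];  Q = [1, 2] / [3]
  Insert 2 (step 4): P = [1, 2] / [3, 5];  Q = [1, 2] / [3, 4]
  Insert 7 (step 5): P = [1, 2, 7] / [3, 5];  Q = [1, 2, 5] / [3, 4]
  Insert 4 (step 6): P = [1, 2, 4] / [3, 5, 7];  Q = [1, 2, 5] / [3, 4, 6]
  Insert 6 (step 7): P = [1, 2, 4, 6] / [3, 5, 7];  Q = [1, 2, 5, 7] / [3, 4, 6]
Final shape: (4, 3).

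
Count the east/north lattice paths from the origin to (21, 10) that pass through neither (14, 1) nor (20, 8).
Number of paths = 34933470

Inclusion–exclusion. Total paths: C(31, 21) = 44352165. Through P₁: C(15, 14)·C(16, 7) = 171600. Through P₂: C(28, 20)·C(3, 1) = 9324315. Since P₁ is strictly southwest of P₂, a monotone path through both must visit P₁ then P₂; paths through both = C(15, 14)·C(13, 6)·C(3, 1) = 77220. Avoid both = 44352165 − 171600 − 9324315 + 77220 = 34933470.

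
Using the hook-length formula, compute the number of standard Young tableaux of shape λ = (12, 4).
# SYT of shape (12, 4) = 1260

Hook-length formula: f^λ = n! / Π hook(c), product over all cells c of the Young diagram. For λ = (12, 4), n = 16 boxes. Hook lengths by row (left-to-right, top-to-bottom): [13, 12, 11, 10, 8, 7, 6, 5, 4, 3, 2, 1]; [4, 3, 2, 1]. Product of hooks = 16605388800. So f^λ = 16! / 16605388800 = 20922789888000 / 16605388800 = 1260.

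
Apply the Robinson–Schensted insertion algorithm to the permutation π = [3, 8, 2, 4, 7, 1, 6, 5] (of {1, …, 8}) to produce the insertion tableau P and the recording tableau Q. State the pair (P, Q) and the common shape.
P = [1, 4, 5] / [2, 6] / [3, 7] / [8];  Q = [1, 2, 5] / [3, 4] / [6, 7] / [8];  common shape = (3, 2, 2, 1)

Row-insert the values π_1, π_2, … into P one at a time, bumping the leftmost entry strictly greater than the inserted value down to the next row. The recording tableau Q records, in position (i, j), the step at which that cell was added to P.
  Insert 3 (step 1): P = [3];  Q = [1]
  Insert 8 (step 2): P = [3, 8];  Q = [1, 2]
  Insert 2 (step 3): P = [2, 8] / [3];  Q = [1, 2] / [3]
  Insert 4 (step 4): P = [2, 4] / [3, 8];  Q = [1, 2] / [3, 4]
  Insert 7 (step 5): P = [2, 4, 7] / [3, 8];  Q = [1, 2, 5] / [3, 4]
  Insert 1 (step 6): P = [1, 4, 7] / [2, 8] / [3];  Q = [1, 2, 5] / [3, 4] / [6]
  Insert 6 (step 7): P = [1, 4, 6] / [2, 7] / [3, 8];  Q = [1, 2, 5] / [3, 4] / [6, 7]
  Insert 5 (step 8): P = [1, 4, 5] / [2, 6] / [3, 7] / [8];  Q = [1, 2, 5] / [3, 4] / [6, 7] / [8]
Final shape: (3, 2, 2, 1).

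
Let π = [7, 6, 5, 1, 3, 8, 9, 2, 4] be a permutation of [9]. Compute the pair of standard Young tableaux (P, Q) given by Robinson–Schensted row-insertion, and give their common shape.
P = [1, 2, 4, 9] / [3, 8] / [5] / [6] / [7];  Q = [1, 5, 6, 7] / [2, 9] / [3] / [4] / [8];  common shape = (4, 2, 1, 1, 1)

Row-insert the values π_1, π_2, … into P one at a time, bumping the leftmost entry strictly greater than the inserted value down to the next row. The recording tableau Q records, in position (i, j), the step at which that cell was added to P.
  Insert 7 (step 1): P = [7];  Q = [1]
  Insert 6 (step 2): P = [6] / [7];  Q = [1] / [2]
  Insert 5 (step 3): P = [5] / [6] / [7];  Q = [1] / [2] / [3]
  Insert 1 (step 4): P = [1] / [5] / [6] / [7];  Q = [1] / [2] / [3] / [4]
  Insert 3 (step 5): P = [1, 3] / [5] / [6] / [7];  Q = [1, 5] / [2] / [3] / [4]
  Insert 8 (step 6): P = [1, 3, 8] / [5] / [6] / [7];  Q = [1, 5, 6] / [2] / [3] / [4]
  Insert 9 (step 7): P = [1, 3, 8, 9] / [5] / [6] / [7];  Q = [1, 5, 6, 7] / [2] / [3] / [4]
  Insert 2 (step 8): P = [1, 2, 8, 9] / [3] / [5] / [6] / [7];  Q = [1, 5, 6, 7] / [2] / [3] / [4] / [8]
  Insert 4 (step 9): P = [1, 2, 4, 9] / [3, 8] / [5] / [6] / [7];  Q = [1, 5, 6, 7] / [2, 9] / [3] / [4] / [8]
Final shape: (4, 2, 1, 1, 1).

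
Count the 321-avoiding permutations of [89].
C_89 = 254224158304000796523953440778841647086547372026600

These 321-avoiding permutations are counted by the Catalan number C_n = (1/(n + 1)) · C(2n, n). For n = 89: C_89 = (1/90) · C(178, 89) = 22880174247360071687155809670095748237789263482394000/90 = 254224158304000796523953440778841647086547372026600.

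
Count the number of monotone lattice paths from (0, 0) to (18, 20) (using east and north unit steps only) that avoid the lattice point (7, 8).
Number of paths = 24877378680

Total paths from (0, 0) to (18, 20): C(38, 18) = 33578000610. Paths through (7, 8): (paths (0, 0) → (7, 8)) × (paths (7, 8) → (18, 20)) = C(15, 7) · C(23, 11) = 6435 · 1352078 = 8700621930. Avoidance count = 33578000610 − 8700621930 = 24877378680.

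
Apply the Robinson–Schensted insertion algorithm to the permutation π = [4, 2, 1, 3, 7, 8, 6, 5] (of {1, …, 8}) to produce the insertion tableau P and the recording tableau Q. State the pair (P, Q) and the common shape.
P = [1, 3, 5, 8] / [2, 6] / [4, 7];  Q = [1, 4, 5, 6] / [2, 7] / [3, 8];  common shape = (4, 2, 2)

Row-insert the values π_1, π_2, … into P one at a time, bumping the leftmost entry strictly greater than the inserted value down to the next row. The recording tableau Q records, in position (i, j), the step at which that cell was added to P.
  Insert 4 (step 1): P = [4];  Q = [1]
  Insert 2 (step 2): P = [2] / [4];  Q = [1] / [2]
  Insert 1 (step 3): P = [1] / [2] / [4];  Q = [1] / [2] / [3]
  Insert 3 (step 4): P = [1, 3] / [2] / [4];  Q = [1, 4] / [2] / [3]
  Insert 7 (step 5): P = [1, 3, 7] / [2] / [4];  Q = [1, 4, 5] / [2] / [3]
  Insert 8 (step 6): P = [1, 3, 7, 8] / [2] / [4];  Q = [1, 4, 5, 6] / [2] / [3]
  Insert 6 (step 7): P = [1, 3, 6, 8] / [2, 7] / [4];  Q = [1, 4, 5, 6] / [2, 7] / [3]
  Insert 5 (step 8): P = [1, 3, 5, 8] / [2, 6] / [4, 7];  Q = [1, 4, 5, 6] / [2, 7] / [3, 8]
Final shape: (4, 2, 2).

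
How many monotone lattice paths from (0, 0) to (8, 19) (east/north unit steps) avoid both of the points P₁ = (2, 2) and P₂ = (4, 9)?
Number of paths = 1114894

Inclusion–exclusion. Total paths: C(27, 8) = 2220075. Through P₁: C(4, 2)·C(23, 6) = 605682. Through P₂: C(13, 4)·C(14, 4) = 715715. Since P₁ is strictly southwest of P₂, a monotone path through both must visit P₁ then P₂; paths through both = C(4, 2)·C(9, 2)·C(14, 4) = 216216. Avoid both = 2220075 − 605682 − 715715 + 216216 = 1114894.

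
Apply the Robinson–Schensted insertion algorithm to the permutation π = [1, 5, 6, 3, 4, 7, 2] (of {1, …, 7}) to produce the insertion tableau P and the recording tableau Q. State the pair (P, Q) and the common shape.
P = [1, 2, 4, 7] / [3, 6] / [5];  Q = [1, 2, 3, 6] / [4, 5] / [7];  common shape = (4, 2, 1)

Row-insert the values π_1, π_2, … into P one at a time, bumping the leftmost entry strictly greater than the inserted value down to the next row. The recording tableau Q records, in position (i, j), the step at which that cell was added to P.
  Insert 1 (step 1): P = [1];  Q = [1]
  Insert 5 (step 2): P = [1, 5];  Q = [1, 2]
  Insert 6 (step 3): P = [1, 5, 6];  Q = [1, 2, 3]
  Insert 3 (step 4): P = [1, 3, 6] / [5];  Q = [1, 2, 3] / [4]
  Insert 4 (step 5): P = [1, 3, 4] / [5, 6];  Q = [1, 2, 3] / [4, 5]
  Insert 7 (step 6): P = [1, 3, 4, 7] / [5, 6];  Q = [1, 2, 3, 6] / [4, 5]
  Insert 2 (step 7): P = [1, 2, 4, 7] / [3, 6] / [5];  Q = [1, 2, 3, 6] / [4, 5] / [7]
Final shape: (4, 2, 1).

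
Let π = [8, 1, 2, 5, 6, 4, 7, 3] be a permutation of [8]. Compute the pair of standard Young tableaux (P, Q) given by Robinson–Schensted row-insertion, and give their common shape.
P = [1, 2, 3, 6, 7] / [4] / [5] / [8];  Q = [1, 3, 4, 5, 7] / [2] / [6] / [8];  common shape = (5, 1, 1, 1)

Row-insert the values π_1, π_2, … into P one at a time, bumping the leftmost entry strictly greater than the inserted value down to the next row. The recording tableau Q records, in position (i, j), the step at which that cell was added to P.
  Insert 8 (step 1): P = [8];  Q = [1]
  Insert 1 (step 2): P = [1] / [8];  Q = [1] / [2]
  Insert 2 (step 3): P = [1, 2] / [8];  Q = [1, 3] / [2]
  Insert 5 (step 4): P = [1, 2, 5] / [8];  Q = [1, 3, 4] / [2]
  Insert 6 (step 5): P = [1, 2, 5, 6] / [8];  Q = [1, 3, 4, 5] / [2]
  Insert 4 (step 6): P = [1, 2, 4, 6] / [5] / [8];  Q = [1, 3, 4, 5] / [2] / [6]
  Insert 7 (step 7): P = [1, 2, 4, 6, 7] / [5] / [8];  Q = [1, 3, 4, 5, 7] / [2] / [6]
  Insert 3 (step 8): P = [1, 2, 3, 6, 7] / [4] / [5] / [8];  Q = [1, 3, 4, 5, 7] / [2] / [6] / [8]
Final shape: (5, 1, 1, 1).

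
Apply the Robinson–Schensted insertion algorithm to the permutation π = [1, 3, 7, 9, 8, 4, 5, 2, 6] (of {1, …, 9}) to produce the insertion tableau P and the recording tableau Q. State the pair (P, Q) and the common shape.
P = [1, 2, 4, 5, 6] / [3, 8] / [7] / [9];  Q = [1, 2, 3, 4, 9] / [5, 7] / [6] / [8];  common shape = (5, 2, 1, 1)

Row-insert the values π_1, π_2, … into P one at a time, bumping the leftmost entry strictly greater than the inserted value down to the next row. The recording tableau Q records, in position (i, j), the step at which that cell was added to P.
  Insert 1 (step 1): P = [1];  Q = [1]
  Insert 3 (step 2): P = [1, 3];  Q = [1, 2]
  Insert 7 (step 3): P = [1, 3, 7];  Q = [1, 2, 3]
  Insert 9 (step 4): P = [1, 3, 7, 9];  Q = [1, 2, 3, 4]
  Insert 8 (step 5): P = [1, 3, 7, 8] / [9];  Q = [1, 2, 3, 4] / [5]
  Insert 4 (step 6): P = [1, 3, 4, 8] / [7] / [9];  Q = [1, 2, 3, 4] / [5] / [6]
  Insert 5 (step 7): P = [1, 3, 4, 5] / [7, 8] / [9];  Q = [1, 2, 3, 4] / [5, 7] / [6]
  Insert 2 (step 8): P = [1, 2, 4, 5] / [3, 8] / [7] / [9];  Q = [1, 2, 3, 4] / [5, 7] / [6] / [8]
  Insert 6 (step 9): P = [1, 2, 4, 5, 6] / [3, 8] / [7] / [9];  Q = [1, 2, 3, 4, 9] / [5, 7] / [6] / [8]
Final shape: (5, 2, 1, 1).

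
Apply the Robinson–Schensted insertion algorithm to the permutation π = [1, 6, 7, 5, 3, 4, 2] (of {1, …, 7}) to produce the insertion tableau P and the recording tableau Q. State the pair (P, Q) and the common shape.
P = [1, 2, 4] / [3, 7] / [5] / [6];  Q = [1, 2, 3] / [4, 6] / [5] / [7];  common shape = (3, 2, 1, 1)

Row-insert the values π_1, π_2, … into P one at a time, bumping the leftmost entry strictly greater than the inserted value down to the next row. The recording tableau Q records, in position (i, j), the step at which that cell was added to P.
  Insert 1 (step 1): P = [1];  Q = [1]
  Insert 6 (step 2): P = [1, 6];  Q = [1, 2]
  Insert 7 (step 3): P = [1, 6, 7];  Q = [1, 2, 3]
  Insert 5 (step 4): P = [1, 5, 7] / [6];  Q = [1, 2, 3] / [4]
  Insert 3 (step 5): P = [1, 3, 7] / [5] / [6];  Q = [1, 2, 3] / [4] / [5]
  Insert 4 (step 6): P = [1, 3, 4] / [5, 7] / [6];  Q = [1, 2, 3] / [4, 6] / [5]
  Insert 2 (step 7): P = [1, 2, 4] / [3, 7] / [5] / [6];  Q = [1, 2, 3] / [4, 6] / [5] / [7]
Final shape: (3, 2, 1, 1).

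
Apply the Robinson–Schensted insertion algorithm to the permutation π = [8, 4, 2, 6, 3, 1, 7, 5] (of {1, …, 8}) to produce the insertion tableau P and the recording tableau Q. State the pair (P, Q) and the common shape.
P = [1, 3, 5] / [2, 6, 7] / [4] / [8];  Q = [1, 4, 7] / [2, 5, 8] / [3] / [6];  common shape = (3, 3, 1, 1)

Row-insert the values π_1, π_2, … into P one at a time, bumping the leftmost entry strictly greater than the inserted value down to the next row. The recording tableau Q records, in position (i, j), the step at which that cell was added to P.
  Insert 8 (step 1): P = [8];  Q = [1]
  Insert 4 (step 2): P = [4] / [8];  Q = [1] / [2]
  Insert 2 (step 3): P = [2] / [4] / [8];  Q = [1] / [2] / [3]
  Insert 6 (step 4): P = [2, 6] / [4] / [8];  Q = [1, 4] / [2] / [3]
  Insert 3 (step 5): P = [2, 3] / [4, 6] / [8];  Q = [1, 4] / [2, 5] / [3]
  Insert 1 (step 6): P = [1, 3] / [2, 6] / [4] / [8];  Q = [1, 4] / [2, 5] / [3] / [6]
  Insert 7 (step 7): P = [1, 3, 7] / [2, 6] / [4] / [8];  Q = [1, 4, 7] / [2, 5] / [3] / [6]
  Insert 5 (step 8): P = [1, 3, 5] / [2, 6, 7] / [4] / [8];  Q = [1, 4, 7] / [2, 5, 8] / [3] / [6]
Final shape: (3, 3, 1, 1).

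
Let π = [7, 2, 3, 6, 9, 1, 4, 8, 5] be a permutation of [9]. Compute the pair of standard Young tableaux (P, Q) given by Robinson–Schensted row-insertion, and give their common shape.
P = [1, 3, 4, 5] / [2, 6, 8] / [7, 9];  Q = [1, 3, 4, 5] / [2, 7, 8] / [6, 9];  common shape = (4, 3, 2)

Row-insert the values π_1, π_2, … into P one at a time, bumping the leftmost entry strictly greater than the inserted value down to the next row. The recording tableau Q records, in position (i, j), the step at which that cell was added to P.
  Insert 7 (step 1): P = [7];  Q = [1]
  Insert 2 (step 2): P = [2] / [7];  Q = [1] / [2]
  Insert 3 (step 3): P = [2, 3] / [7];  Q = [1, 3] / [2]
  Insert 6 (step 4): P = [2, 3, 6] / [7];  Q = [1, 3, 4] / [2]
  Insert 9 (step 5): P = [2, 3, 6, 9] / [7];  Q = [1, 3, 4, 5] / [2]
  Insert 1 (step 6): P = [1, 3, 6, 9] / [2] / [7];  Q = [1, 3, 4, 5] / [2] / [6]
  Insert 4 (step 7): P = [1, 3, 4, 9] / [2, 6] / [7];  Q = [1, 3, 4, 5] / [2, 7] / [6]
  Insert 8 (step 8): P = [1, 3, 4, 8] / [2, 6, 9] / [7];  Q = [1, 3, 4, 5] / [2, 7, 8] / [6]
  Insert 5 (step 9): P = [1, 3, 4, 5] / [2, 6, 8] / [7, 9];  Q = [1, 3, 4, 5] / [2, 7, 8] / [6, 9]
Final shape: (4, 3, 2).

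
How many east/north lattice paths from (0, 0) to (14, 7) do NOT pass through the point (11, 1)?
Number of paths = 115272

Total paths from (0, 0) to (14, 7): C(21, 14) = 116280. Paths through (11, 1): (paths (0, 0) → (11, 1)) × (paths (11, 1) → (14, 7)) = C(12, 11) · C(9, 3) = 12 · 84 = 1008. Avoidance count = 116280 − 1008 = 115272.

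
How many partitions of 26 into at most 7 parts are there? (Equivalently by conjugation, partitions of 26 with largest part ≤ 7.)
p(26, parts ≤ 7) = 1009

Use the recurrence p(n, m) = p(n, m−1) + p(n−m, m): either the largest part is < m (count p(n, m−1)) or the largest part is exactly m (remove one copy of m, count p(n−m, m)). With p(0, ·) = 1 this gives p(26, parts ≤ 7) = 1009. (By conjugating Young diagrams, this also counts partitions of 26 into at most 7 parts.)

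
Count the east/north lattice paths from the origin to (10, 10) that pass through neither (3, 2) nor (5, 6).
Number of paths = 81094

Inclusion–exclusion. Total paths: C(20, 10) = 184756. Through P₁: C(5, 3)·C(15, 7) = 64350. Through P₂: C(11, 5)·C(9, 5) = 58212. Since P₁ is strictly southwest of P₂, a monotone path through both must visit P₁ then P₂; paths through both = C(5, 3)·C(6, 2)·C(9, 5) = 18900. Avoid both = 184756 − 64350 − 58212 + 18900 = 81094.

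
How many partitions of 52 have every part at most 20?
p(52, parts ≤ 20) = 246288

Use the recurrence p(n, m) = p(n, m−1) + p(n−m, m): either the largest part is < m (count p(n, m−1)) or the largest part is exactly m (remove one copy of m, count p(n−m, m)). With p(0, ·) = 1 this gives p(52, parts ≤ 20) = 246288. (By conjugating Young diagrams, this also counts partitions of 52 into at most 20 parts.)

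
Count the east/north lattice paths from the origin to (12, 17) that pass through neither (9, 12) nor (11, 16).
Number of paths = 18177965

Inclusion–exclusion. Total paths: C(29, 12) = 51895935. Through P₁: C(21, 9)·C(8, 3) = 16460080. Through P₂: C(27, 11)·C(2, 1) = 26075790. Since P₁ is strictly southwest of P₂, a monotone path through both must visit P₁ then P₂; paths through both = C(21, 9)·C(6, 2)·C(2, 1) = 8817900. Avoid both = 51895935 − 16460080 − 26075790 + 8817900 = 18177965.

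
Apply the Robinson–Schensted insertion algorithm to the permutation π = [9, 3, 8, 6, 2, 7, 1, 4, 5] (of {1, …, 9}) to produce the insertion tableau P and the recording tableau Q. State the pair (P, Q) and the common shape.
P = [1, 4, 5] / [2, 6, 7] / [3] / [8] / [9];  Q = [1, 3, 6] / [2, 8, 9] / [4] / [5] / [7];  common shape = (3, 3, 1, 1, 1)

Row-insert the values π_1, π_2, … into P one at a time, bumping the leftmost entry strictly greater than the inserted value down to the next row. The recording tableau Q records, in position (i, j), the step at which that cell was added to P.
  Insert 9 (step 1): P = [9];  Q = [1]
  Insert 3 (step 2): P = [3] / [9];  Q = [1] / [2]
  Insert 8 (step 3): P = [3, 8] / [9];  Q = [1, 3] / [2]
  Insert 6 (step 4): P = [3, 6] / [8] / [9];  Q = [1, 3] / [2] / [4]
  Insert 2 (step 5): P = [2, 6] / [3] / [8] / [9];  Q = [1, 3] / [2] / [4] / [5]
  Insert 7 (step 6): P = [2, 6, 7] / [3] / [8] / [9];  Q = [1, 3, 6] / [2] / [4] / [5]
  Insert 1 (step 7): P = [1, 6, 7] / [2] / [3] / [8] / [9];  Q = [1, 3, 6] / [2] / [4] / [5] / [7]
  Insert 4 (step 8): P = [1, 4, 7] / [2, 6] / [3] / [8] / [9];  Q = [1, 3, 6] / [2, 8] / [4] / [5] / [7]
  Insert 5 (step 9): P = [1, 4, 5] / [2, 6, 7] / [3] / [8] / [9];  Q = [1, 3, 6] / [2, 8, 9] / [4] / [5] / [7]
Final shape: (3, 3, 1, 1, 1).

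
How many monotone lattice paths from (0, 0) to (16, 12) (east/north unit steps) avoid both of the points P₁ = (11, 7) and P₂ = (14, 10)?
Number of paths = 14453451

Inclusion–exclusion. Total paths: C(28, 16) = 30421755. Through P₁: C(18, 11)·C(10, 5) = 8019648. Through P₂: C(24, 14)·C(4, 2) = 11767536. Since P₁ is strictly southwest of P₂, a monotone path through both must visit P₁ then P₂; paths through both = C(18, 11)·C(6, 3)·C(4, 2) = 3818880. Avoid both = 30421755 − 8019648 − 11767536 + 3818880 = 14453451.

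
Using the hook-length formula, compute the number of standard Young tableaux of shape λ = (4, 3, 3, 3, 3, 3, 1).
# SYT of shape (4, 3, 3, 3, 3, 3, 1) = 7482618

Hook-length formula: f^λ = n! / Π hook(c), product over all cells c of the Young diagram. For λ = (4, 3, 3, 3, 3, 3, 1), n = 20 boxes. Hook lengths by row (left-to-right, top-to-bottom): [10, 8, 7, 1]; [8, 6, 5]; [7, 5, 4]; [6, 4, 3]; [5, 3, 2]; [4, 2, 1]; [1]. Product of hooks = 325140480000. So f^λ = 20! / 325140480000 = 2432902008176640000 / 325140480000 = 7482618.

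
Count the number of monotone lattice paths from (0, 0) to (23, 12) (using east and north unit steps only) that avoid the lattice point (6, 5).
Number of paths = 674551752

Total paths from (0, 0) to (23, 12): C(35, 23) = 834451800. Paths through (6, 5): (paths (0, 0) → (6, 5)) × (paths (6, 5) → (23, 12)) = C(11, 6) · C(24, 17) = 462 · 346104 = 159900048. Avoidance count = 834451800 − 159900048 = 674551752.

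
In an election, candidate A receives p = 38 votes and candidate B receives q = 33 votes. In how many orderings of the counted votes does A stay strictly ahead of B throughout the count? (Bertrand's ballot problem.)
Strict-lead orderings = 13187694661947683150

Total orderings of the 71 votes with 38 for A: C(71, 38) = 187265264199657100730. By the Bertrand ballot formula (Cycle Lemma / reflection principle), the number of orderings in which A is strictly ahead of B throughout is (p − q)/(p + q) · C(p + q, p) = (38 − 33)/(38 + 33) · 187265264199657100730 = 13187694661947683150.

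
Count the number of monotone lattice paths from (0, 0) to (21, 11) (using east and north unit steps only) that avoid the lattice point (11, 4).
Number of paths = 102477960

Total paths from (0, 0) to (21, 11): C(32, 21) = 129024480. Paths through (11, 4): (paths (0, 0) → (11, 4)) × (paths (11, 4) → (21, 11)) = C(15, 11) · C(17, 10) = 1365 · 19448 = 26546520. Avoidance count = 129024480 − 26546520 = 102477960.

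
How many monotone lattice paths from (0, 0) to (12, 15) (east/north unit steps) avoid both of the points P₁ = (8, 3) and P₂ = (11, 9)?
Number of paths = 16004860

Inclusion–exclusion. Total paths: C(27, 12) = 17383860. Through P₁: C(11, 8)·C(16, 4) = 300300. Through P₂: C(20, 11)·C(7, 1) = 1175720. Since P₁ is strictly southwest of P₂, a monotone path through both must visit P₁ then P₂; paths through both = C(11, 8)·C(9, 3)·C(7, 1) = 97020. Avoid both = 17383860 − 300300 − 1175720 + 97020 = 16004860.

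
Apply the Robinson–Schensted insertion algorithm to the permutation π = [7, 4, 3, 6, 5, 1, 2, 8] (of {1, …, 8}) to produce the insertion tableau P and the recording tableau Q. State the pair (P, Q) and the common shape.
P = [1, 2, 8] / [3, 5] / [4, 6] / [7];  Q = [1, 4, 8] / [2, 5] / [3, 7] / [6];  common shape = (3, 2, 2, 1)

Row-insert the values π_1, π_2, … into P one at a time, bumping the leftmost entry strictly greater than the inserted value down to the next row. The recording tableau Q records, in position (i, j), the step at which that cell was added to P.
  Insert 7 (step 1): P = [7];  Q = [1]
  Insert 4 (step 2): P = [4] / [7];  Q = [1] / [2]
  Insert 3 (step 3): P = [3] / [4] / [7];  Q = [1] / [2] / [3]
  Insert 6 (step 4): P = [3, 6] / [4] / [7];  Q = [1, 4] / [2] / [3]
  Insert 5 (step 5): P = [3, 5] / [4, 6] / [7];  Q = [1, 4] / [2, 5] / [3]
  Insert 1 (step 6): P = [1, 5] / [3, 6] / [4] / [7];  Q = [1, 4] / [2, 5] / [3] / [6]
  Insert 2 (step 7): P = [1, 2] / [3, 5] / [4, 6] / [7];  Q = [1, 4] / [2, 5] / [3, 7] / [6]
  Insert 8 (step 8): P = [1, 2, 8] / [3, 5] / [4, 6] / [7];  Q = [1, 4, 8] / [2, 5] / [3, 7] / [6]
Final shape: (3, 2, 2, 1).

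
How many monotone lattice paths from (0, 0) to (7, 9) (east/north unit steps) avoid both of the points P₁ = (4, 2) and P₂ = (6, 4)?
Number of paths = 8920

Inclusion–exclusion. Total paths: C(16, 7) = 11440. Through P₁: C(6, 4)·C(10, 3) = 1800. Through P₂: C(10, 6)·C(6, 1) = 1260. Since P₁ is strictly southwest of P₂, a monotone path through both must visit P₁ then P₂; paths through both = C(6, 4)·C(4, 2)·C(6, 1) = 540. Avoid both = 11440 − 1800 − 1260 + 540 = 8920.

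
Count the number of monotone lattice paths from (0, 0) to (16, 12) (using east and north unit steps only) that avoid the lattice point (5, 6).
Number of paths = 24704043

Total paths from (0, 0) to (16, 12): C(28, 16) = 30421755. Paths through (5, 6): (paths (0, 0) → (5, 6)) × (paths (5, 6) → (16, 12)) = C(11, 5) · C(17, 11) = 462 · 12376 = 5717712. Avoidance count = 30421755 − 5717712 = 24704043.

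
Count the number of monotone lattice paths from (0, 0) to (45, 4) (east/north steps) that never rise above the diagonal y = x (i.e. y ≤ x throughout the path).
Number of paths = 193452

By the reflection principle (André's argument), the number of monotone paths to (45, 4) with n ≤ m that never go above y = x is C(49, 45) − C(49, 46) = 211876 − 18424 = 193452.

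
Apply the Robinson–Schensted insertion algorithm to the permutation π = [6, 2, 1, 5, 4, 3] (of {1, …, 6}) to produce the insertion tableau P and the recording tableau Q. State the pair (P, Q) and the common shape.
P = [1, 3] / [2, 4] / [5] / [6];  Q = [1, 4] / [2, 5] / [3] / [6];  common shape = (2, 2, 1, 1)

Row-insert the values π_1, π_2, … into P one at a time, bumping the leftmost entry strictly greater than the inserted value down to the next row. The recording tableau Q records, in position (i, j), the step at which that cell was added to P.
  Insert 6 (step 1): P = [6];  Q = [1]
  Insert 2 (step 2): P = [2] / [6];  Q = [1] / [2]
  Insert 1 (step 3): P = [1] / [2] / [6];  Q = [1] / [2] / [3]
  Insert 5 (step 4): P = [1, 5] / [2] / [6];  Q = [1, 4] / [2] / [3]
  Insert 4 (step 5): P = [1, 4] / [2, 5] / [6];  Q = [1, 4] / [2, 5] / [3]
  Insert 3 (step 6): P = [1, 3] / [2, 4] / [5] / [6];  Q = [1, 4] / [2, 5] / [3] / [6]
Final shape: (2, 2, 1, 1).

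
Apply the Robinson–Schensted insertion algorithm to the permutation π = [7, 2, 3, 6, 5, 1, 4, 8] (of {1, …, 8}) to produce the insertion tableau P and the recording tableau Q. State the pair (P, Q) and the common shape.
P = [1, 3, 4, 8] / [2, 5] / [6] / [7];  Q = [1, 3, 4, 8] / [2, 7] / [5] / [6];  common shape = (4, 2, 1, 1)

Row-insert the values π_1, π_2, … into P one at a time, bumping the leftmost entry strictly greater than the inserted value down to the next row. The recording tableau Q records, in position (i, j), the step at which that cell was added to P.
  Insert 7 (step 1): P = [7];  Q = [1]
  Insert 2 (step 2): P = [2] / [7];  Q = [1] / [2]
  Insert 3 (step 3): P = [2, 3] / [7];  Q = [1, 3] / [2]
  Insert 6 (step 4): P = [2, 3, 6] / [7];  Q = [1, 3, 4] / [2]
  Insert 5 (step 5): P = [2, 3, 5] / [6] / [7];  Q = [1, 3, 4] / [2] / [5]
  Insert 1 (step 6): P = [1, 3, 5] / [2] / [6] / [7];  Q = [1, 3, 4] / [2] / [5] / [6]
  Insert 4 (step 7): P = [1, 3, 4] / [2, 5] / [6] / [7];  Q = [1, 3, 4] / [2, 7] / [5] / [6]
  Insert 8 (step 8): P = [1, 3, 4, 8] / [2, 5] / [6] / [7];  Q = [1, 3, 4, 8] / [2, 7] / [5] / [6]
Final shape: (4, 2, 1, 1).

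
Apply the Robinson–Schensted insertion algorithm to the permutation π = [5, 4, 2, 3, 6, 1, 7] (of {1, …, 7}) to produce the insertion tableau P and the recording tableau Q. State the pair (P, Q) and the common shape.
P = [1, 3, 6, 7] / [2] / [4] / [5];  Q = [1, 4, 5, 7] / [2] / [3] / [6];  common shape = (4, 1, 1, 1)

Row-insert the values π_1, π_2, … into P one at a time, bumping the leftmost entry strictly greater than the inserted value down to the next row. The recording tableau Q records, in position (i, j), the step at which that cell was added to P.
  Insert 5 (step 1): P = [5];  Q = [1]
  Insert 4 (step 2): P = [4] / [5];  Q = [1] / [2]
  Insert 2 (step 3): P = [2] / [4] / [5];  Q = [1] / [2] / [3]
  Insert 3 (step 4): P = [2, 3] / [4] / [5];  Q = [1, 4] / [2] / [3]
  Insert 6 (step 5): P = [2, 3, 6] / [4] / [5];  Q = [1, 4, 5] / [2] / [3]
  Insert 1 (step 6): P = [1, 3, 6] / [2] / [4] / [5];  Q = [1, 4, 5] / [2] / [3] / [6]
  Insert 7 (step 7): P = [1, 3, 6, 7] / [2] / [4] / [5];  Q = [1, 4, 5, 7] / [2] / [3] / [6]
Final shape: (4, 1, 1, 1).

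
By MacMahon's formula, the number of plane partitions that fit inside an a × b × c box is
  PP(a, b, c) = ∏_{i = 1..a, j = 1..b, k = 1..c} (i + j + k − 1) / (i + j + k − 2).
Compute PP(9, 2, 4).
PP(9, 2, 4) = 143143

Evaluate the triple product over i = 1..9, j = 1..2, k = 1..4. The factors are (2/1) · (3/2) · (4/3) · (5/4) · (3/2) · (4/3) · (5/4) · (6/5) · … (72 factors total). The numerators and denominators telescope so the product is an integer; carrying out the multiplication exactly gives PP(9, 2, 4) = 143143.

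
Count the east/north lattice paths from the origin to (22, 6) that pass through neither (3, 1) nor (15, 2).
Number of paths = 179004

Inclusion–exclusion. Total paths: C(28, 22) = 376740. Through P₁: C(4, 3)·C(24, 19) = 170016. Through P₂: C(17, 15)·C(11, 7) = 44880. Since P₁ is strictly southwest of P₂, a monotone path through both must visit P₁ then P₂; paths through both = C(4, 3)·C(13, 12)·C(11, 7) = 17160. Avoid both = 376740 − 170016 − 44880 + 17160 = 179004.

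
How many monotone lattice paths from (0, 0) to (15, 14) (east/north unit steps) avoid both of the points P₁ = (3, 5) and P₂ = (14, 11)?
Number of paths = 46041304

Inclusion–exclusion. Total paths: C(29, 15) = 77558760. Through P₁: C(8, 3)·C(21, 12) = 16460080. Through P₂: C(25, 14)·C(4, 1) = 17829600. Since P₁ is strictly southwest of P₂, a monotone path through both must visit P₁ then P₂; paths through both = C(8, 3)·C(17, 11)·C(4, 1) = 2772224. Avoid both = 77558760 − 16460080 − 17829600 + 2772224 = 46041304.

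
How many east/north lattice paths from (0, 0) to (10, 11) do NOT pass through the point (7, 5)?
Number of paths = 286188

Total paths from (0, 0) to (10, 11): C(21, 10) = 352716. Paths through (7, 5): (paths (0, 0) → (7, 5)) × (paths (7, 5) → (10, 11)) = C(12, 7) · C(9, 3) = 792 · 84 = 66528. Avoidance count = 352716 − 66528 = 286188.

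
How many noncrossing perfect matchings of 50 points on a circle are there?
C_25 = 4861946401452

These noncrossing handshakes are counted by the Catalan number C_n = (1/(n + 1)) · C(2n, n). For n = 25: C_25 = (1/26) · C(50, 25) = 126410606437752/26 = 4861946401452.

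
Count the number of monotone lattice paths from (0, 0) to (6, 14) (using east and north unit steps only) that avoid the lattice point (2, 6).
Number of paths = 24900

Total paths from (0, 0) to (6, 14): C(20, 6) = 38760. Paths through (2, 6): (paths (0, 0) → (2, 6)) × (paths (2, 6) → (6, 14)) = C(8, 2) · C(12, 4) = 28 · 495 = 13860. Avoidance count = 38760 − 13860 = 24900.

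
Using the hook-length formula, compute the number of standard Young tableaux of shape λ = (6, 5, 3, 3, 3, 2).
# SYT of shape (6, 5, 3, 3, 3, 2) = 1425854430

Hook-length formula: f^λ = n! / Π hook(c), product over all cells c of the Young diagram. For λ = (6, 5, 3, 3, 3, 2), n = 22 boxes. Hook lengths by row (left-to-right, top-to-bottom): [11, 10, 8, 4, 3, 1]; [9, 8, 6, 2, 1]; [6, 5, 3]; [5, 4, 2]; [4, 3, 1]; [2, 1]. Product of hooks = 788299776000. So f^λ = 22! / 788299776000 = 1124000727777607680000 / 788299776000 = 1425854430.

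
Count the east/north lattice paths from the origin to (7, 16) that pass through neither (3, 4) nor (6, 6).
Number of paths = 175143

Inclusion–exclusion. Total paths: C(23, 7) = 245157. Through P₁: C(7, 3)·C(16, 4) = 63700. Through P₂: C(12, 6)·C(11, 1) = 10164. Since P₁ is strictly southwest of P₂, a monotone path through both must visit P₁ then P₂; paths through both = C(7, 3)·C(5, 3)·C(11, 1) = 3850. Avoid both = 245157 − 63700 − 10164 + 3850 = 175143.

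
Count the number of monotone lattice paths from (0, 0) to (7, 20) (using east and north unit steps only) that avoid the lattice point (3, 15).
Number of paths = 785214

Total paths from (0, 0) to (7, 20): C(27, 7) = 888030. Paths through (3, 15): (paths (0, 0) → (3, 15)) × (paths (3, 15) → (7, 20)) = C(18, 3) · C(9, 4) = 816 · 126 = 102816. Avoidance count = 888030 − 102816 = 785214.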